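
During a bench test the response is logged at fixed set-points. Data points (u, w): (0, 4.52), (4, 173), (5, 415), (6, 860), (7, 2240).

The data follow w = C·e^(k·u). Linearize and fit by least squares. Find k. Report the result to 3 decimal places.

With ln wᵢ as the transformed response and uᵢ as the regressor:
Σu = 22.0000, Σ(u)² = 126.0000, Σln w = 27.1612, Σu·ln w = 145.2958.
Equations: 126.0000·k + 22.0000·ln C = 145.2958;  22.0000·k + 5·ln C = 27.1612.
Slope k = (n·Σu·ln w − Σu·Σln w)/(n·Σ(u)² − (Σu)²) = (5·145.2958 − 22.0000·27.1612)/146.0000 = 0.88309; ln C = (Σln w − k·Σu)/n = 1.54664.

k = 0.883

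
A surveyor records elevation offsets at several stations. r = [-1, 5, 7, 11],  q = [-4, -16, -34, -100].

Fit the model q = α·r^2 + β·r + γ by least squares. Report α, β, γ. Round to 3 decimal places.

Normal-equation sums: Σr^2·r^2 = 17668, Σr^2·r = 1798, Σr^2 = 196, Σr·r = 196, Σr = 22, Σ1 = 4.
Right-hand side: Σr^2·q = -14170, Σr·q = -1414, Σq = -154.
Solving the 3×3 system (Gaussian elimination) gives α = -41/40, β = 57/25, γ = -163/200.

α = -1.025, β = 2.280, γ = -0.815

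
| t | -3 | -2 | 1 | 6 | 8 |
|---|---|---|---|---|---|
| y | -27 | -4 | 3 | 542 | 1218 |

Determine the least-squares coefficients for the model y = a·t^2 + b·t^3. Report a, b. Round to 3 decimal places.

a = 3.035, b = 2.000

Forming MᵀM = [[5490, 40270]; [40270, 309594]] and Mᵀy = [97208, 741452]ᵀ gives MᵀM·[a, b]ᵀ = Mᵀy.
Δ = 5490·309594 − 40270² = 77998160.
a = (97208·309594 − 40270·741452)/77998160 = 29592689/9749770; b = (5490·741452 − 40270·97208)/77998160 = 3900133/1949954.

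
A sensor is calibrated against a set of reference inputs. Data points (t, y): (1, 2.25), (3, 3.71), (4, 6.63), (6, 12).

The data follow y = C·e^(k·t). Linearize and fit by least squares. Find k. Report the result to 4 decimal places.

Let Y = ln y. Fitting Y = k·t + ln C by least squares:
Σt = 14.0000, Σ(t)² = 62.0000, Σln y = 6.4985, Σt·ln y = 27.2199.
Equations: 62.0000·k + 14.0000·ln C = 27.2199;  14.0000·k + 4·ln C = 6.4985.
Δ = 62.0000·4 − (14.0000)² = 52.0000; k = (27.2199·4 − 14.0000·6.4985)/52.0000 = 0.34425, ln C = (62.0000·6.4985 − 14.0000·27.2199)/52.0000 = 0.41975.

k = 0.3442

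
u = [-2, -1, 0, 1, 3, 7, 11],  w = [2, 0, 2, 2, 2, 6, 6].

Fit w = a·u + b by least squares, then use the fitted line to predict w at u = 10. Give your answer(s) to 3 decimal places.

ŵ = 6.009

AᵀA·[a, b]ᵀ = Aᵀw reads: 185·a + 19·b = 112;  19·a + 7·b = 20.
Determinant 185·7 − 19² = 934.
a = (112·7 − 19·20)/934 = 202/467; b = (185·20 − 19·112)/934 = 786/467.
At u = 10: ŵ = (202/467)·(10) + (786/467)·(1) = 2806/467.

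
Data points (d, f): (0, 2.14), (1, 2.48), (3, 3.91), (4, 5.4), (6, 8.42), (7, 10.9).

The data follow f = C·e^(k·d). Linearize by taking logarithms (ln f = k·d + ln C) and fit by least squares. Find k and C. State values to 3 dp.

k = 0.238, C = 2.029

Taking logs, ln f = k·d + ln C, so regress ln f on d.
Σd = 21.0000, Σ(d)² = 111.0000, Σln f = 9.2384, Σd·ln f = 41.2495.
Normal system: [[111.0000, 21.0000]; [21.0000, 6]]·[k, ln C]ᵀ = [41.2495, 9.2384]ᵀ.
Slope k = (n·Σd·ln f − Σd·Σln f)/(n·Σ(d)² − (Σd)²) = (6·41.2495 − 21.0000·9.2384)/225.0000 = 0.23774; ln C = (Σln f − k·Σd)/n = 0.70765, so C = exp(0.70765) = 2.02921.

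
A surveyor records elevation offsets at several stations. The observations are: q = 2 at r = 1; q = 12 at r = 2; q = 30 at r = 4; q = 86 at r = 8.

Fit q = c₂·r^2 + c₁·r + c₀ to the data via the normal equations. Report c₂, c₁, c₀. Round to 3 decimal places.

c₂ = 0.645, c₁ = 6.077, c₀ = -4.000

With design matrix A, AᵀA = [[4369, 585, 85]; [585, 85, 15]; [85, 15, 4]] and Aᵀq = [6034, 834, 130]ᵀ.
Inverting the 3×3 Gram matrix, [c₂, c₁, c₀]ᵀ = [20/31, 942/155, -4]ᵀ.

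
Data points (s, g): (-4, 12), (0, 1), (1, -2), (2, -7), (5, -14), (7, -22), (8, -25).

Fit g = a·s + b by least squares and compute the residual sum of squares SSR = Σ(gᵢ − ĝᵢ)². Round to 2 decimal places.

The normal equations are: 159·a + 19·b = -488;  19·a + 7·b = -57.
Δ = 159·7 − 19² = 752.
a = ((-488)·7 − 19·(-57))/752 = -2333/752; b = (159·(-57) − 19·(-488))/752 = 209/752.
Residuals: -11/16, 543/752, 155/188, -807/752, 58/47, -211/376, -345/752; SSR = 3665/752.

SSR = 4.87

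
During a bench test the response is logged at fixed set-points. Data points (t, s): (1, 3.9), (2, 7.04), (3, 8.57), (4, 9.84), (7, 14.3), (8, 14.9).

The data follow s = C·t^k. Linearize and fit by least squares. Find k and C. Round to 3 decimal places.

k = 0.631, C = 4.167

With ln sᵢ as the transformed response and ln tᵢ as the regressor:
AᵀA = [[11.7199, 7.2034]; [7.2034, 6]], rhs = [17.6765, 13.1089]ᵀ  (here Σln t = 7.2034, Σ(ln t)² = 11.7199, Σln s = 13.1089, Σln t·ln s = 17.6765).
Solving (det = 18.4301): k = 0.63104, ln C = 1.42721, so C = exp(1.42721) = 4.16707.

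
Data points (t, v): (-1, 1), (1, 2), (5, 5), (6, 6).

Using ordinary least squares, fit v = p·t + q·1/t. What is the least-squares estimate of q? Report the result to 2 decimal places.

Entries of AᵀA: Σt·t = 63, Σt·1/t = 4, Σ1/t·1/t = 1861/900.
Moment sums: Σt·v = 62, Σ1/t·v = 3.
AᵀA·[p, q]ᵀ = Aᵀv becomes [[63, 4]; [4, 1861/900]]·[p, q]ᵀ = [62, 3]ᵀ.
Eliminating q: (1861/900)·(row 1) − 4·(row 2) gives (11427/100)·p = (1861/900)·62 − 4·3 = 52291/450, so p = 104582/102843.
Then q = (3 − 4·(104582/102843))/(1861/900) = -5900/11427.

q = -0.52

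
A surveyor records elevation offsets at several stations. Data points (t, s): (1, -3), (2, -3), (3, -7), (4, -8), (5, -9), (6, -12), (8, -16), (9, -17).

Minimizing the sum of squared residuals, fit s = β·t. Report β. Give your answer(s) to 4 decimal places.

β = -1.9492

Sums needed: Σt·t = 236.
Right-hand side: Σt·s = -460.
Hence β = -460 / 236 ≈ -1.94915.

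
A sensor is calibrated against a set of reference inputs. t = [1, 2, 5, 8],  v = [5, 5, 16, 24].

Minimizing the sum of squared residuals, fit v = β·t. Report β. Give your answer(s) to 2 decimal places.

β = 3.05

The normal system XᵀX·[β]ᵀ = Xᵀv is [[94]]·[β]ᵀ = [287]ᵀ.
β = 287/94 = 3.05319.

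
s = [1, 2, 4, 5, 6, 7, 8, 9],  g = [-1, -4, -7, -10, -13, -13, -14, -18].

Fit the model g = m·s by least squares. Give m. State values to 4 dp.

m = -1.9203

Forming XᵀX = [[276]] and Xᵀg = [-530]ᵀ gives XᵀX·[m]ᵀ = Xᵀg.
m = (-530)/276 = -1.92029.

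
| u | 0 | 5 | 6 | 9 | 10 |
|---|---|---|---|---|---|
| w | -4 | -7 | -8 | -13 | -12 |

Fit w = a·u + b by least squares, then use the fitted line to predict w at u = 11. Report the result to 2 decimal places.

Entries of XᵀX: Σu·u = 242, Σu = 30, Σ1 = 5.
Right-hand side: Σu·w = -320, Σw = -44.
So XᵀX·[a, b]ᵀ = Xᵀw: [[242, 30]; [30, 5]]·[a, b]ᵀ = [-320, -44]ᵀ.
Determinant 242·5 − 30² = 310.
a = ((-320)·5 − 30·(-44))/310 = -28/31; b = (242·(-44) − 30·(-320))/310 = -524/155.
At u = 11: ŵ = (-28/31)·(11) + (-524/155)·(1) = -2064/155.

ŵ = -13.32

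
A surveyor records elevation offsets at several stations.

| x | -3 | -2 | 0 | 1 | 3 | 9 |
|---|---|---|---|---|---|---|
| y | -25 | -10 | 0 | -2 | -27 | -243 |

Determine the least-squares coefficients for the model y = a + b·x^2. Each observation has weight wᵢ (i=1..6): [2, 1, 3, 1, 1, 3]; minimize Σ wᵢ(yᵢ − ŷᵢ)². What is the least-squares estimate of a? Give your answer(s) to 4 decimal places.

AᵀWA·[a, b]ᵀ = AᵀWy reads: 11·a + 275·b = -818;  275·a + 19943·b = -59784.
Δ = 11·19943 − 275² = 143748.
a = ((-818)·19943 − 275·(-59784))/143748 = 5783/6534; b = (11·(-59784) − 275·(-818))/143748 = -19667/6534.

a = 0.8851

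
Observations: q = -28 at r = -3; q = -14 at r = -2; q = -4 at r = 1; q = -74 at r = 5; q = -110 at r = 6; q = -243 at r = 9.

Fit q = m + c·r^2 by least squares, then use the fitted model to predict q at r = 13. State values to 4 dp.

q̂ = -505.7787

MᵀM·[m, c]ᵀ = Mᵀq reads: 6·m + 156·c = -473;  156·m + 8580·c = -25805.
Eliminating c: 8580·(row 1) − 156·(row 2) gives 27144·m = 8580·(-473) − 156·(-25805) = -32760, so m = -35/29.
Then c = ((-25805) − 156·(-35/29))/8580 = -1039/348.
At r = 13: q̂ = (-35/29)·(1) + (-1039/348)·(169) = -176011/348.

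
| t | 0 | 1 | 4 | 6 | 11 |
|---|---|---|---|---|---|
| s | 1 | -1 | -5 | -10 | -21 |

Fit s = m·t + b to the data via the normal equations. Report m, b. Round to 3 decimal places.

m = -1.990, b = 1.554

Compute the Gram sums: Σt·t = 174, Σt = 22, Σ1 = 5.
And Σt·s = -312, Σs = -36.
XᵀX·[m, b]ᵀ = Xᵀs becomes [[174, 22]; [22, 5]]·[m, b]ᵀ = [-312, -36]ᵀ.
Δ = 174·5 − 22² = 386.
m = ((-312)·5 − 22·(-36))/386 = -384/193; b = (174·(-36) − 22·(-312))/386 = 300/193.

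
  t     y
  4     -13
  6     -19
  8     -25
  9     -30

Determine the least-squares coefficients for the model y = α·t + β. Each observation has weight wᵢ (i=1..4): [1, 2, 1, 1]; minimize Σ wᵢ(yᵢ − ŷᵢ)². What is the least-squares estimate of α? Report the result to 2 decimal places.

Compute the Gram sums: Σwᵢ·t·t = 233, Σwᵢ·t = 33, Σwᵢ·1 = 5.
Moment sums: Σwᵢ·t·y = -750, Σwᵢ·y = -106.
Normal equations: [[233, 33]; [33, 5]]·[α, β]ᵀ = [-750, -106]ᵀ.
Δ = 233·5 − 33² = 76.
α = ((-750)·5 − 33·(-106))/76 = -63/19; β = (233·(-106) − 33·(-750))/76 = 13/19.

α = -3.32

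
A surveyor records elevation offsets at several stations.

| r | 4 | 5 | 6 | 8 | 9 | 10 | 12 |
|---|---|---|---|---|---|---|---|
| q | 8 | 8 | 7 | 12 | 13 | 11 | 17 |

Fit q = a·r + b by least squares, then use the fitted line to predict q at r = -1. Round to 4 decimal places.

q̂ = 1.2110

Entries of XᵀX: Σr·r = 466, Σr = 54, Σ1 = 7.
For Xᵀq: Σr·q = 641, Σq = 76.
XᵀX·[a, b]ᵀ = Xᵀq becomes [[466, 54]; [54, 7]]·[a, b]ᵀ = [641, 76]ᵀ.
det = 466·7 − 54² = 346.
a = (641·7 − 54·76)/346 = 383/346; b = (466·76 − 54·641)/346 = 401/173.
At r = -1: q̂ = (383/346)·(-1) + (401/173)·(1) = 419/346.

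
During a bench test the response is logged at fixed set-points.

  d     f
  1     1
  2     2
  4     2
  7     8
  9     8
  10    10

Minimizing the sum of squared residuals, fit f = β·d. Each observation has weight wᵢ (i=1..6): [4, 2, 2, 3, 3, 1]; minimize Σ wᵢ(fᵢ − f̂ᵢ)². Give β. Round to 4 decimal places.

Entries of AᵀWA: Σwᵢ·d·d = 534.
For AᵀWf: Σwᵢ·d·f = 512.
Hence β = 512 / 534 ≈ 0.958801.

β = 0.9588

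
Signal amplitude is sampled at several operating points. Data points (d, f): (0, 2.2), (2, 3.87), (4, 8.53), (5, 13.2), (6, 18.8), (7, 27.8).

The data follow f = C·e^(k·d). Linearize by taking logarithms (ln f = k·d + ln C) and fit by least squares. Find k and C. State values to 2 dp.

k = 0.37, C = 2.03

Taking logs, ln f = k·d + ln C, so regress ln f on d.
Σd = 24.0000, Σ(d)² = 130.0000, Σln f = 13.1244, Σd·ln f = 65.0603.
Normal system: [[130.0000, 24.0000]; [24.0000, 6]]·[k, ln C]ᵀ = [65.0603, 13.1244]ᵀ.
Slope k = (n·Σd·ln f − Σd·Σln f)/(n·Σ(d)² − (Σd)²) = (6·65.0603 − 24.0000·13.1244)/204.0000 = 0.36949; ln C = (Σln f − k·Σd)/n = 0.70944, so C = exp(0.70944) = 2.03285.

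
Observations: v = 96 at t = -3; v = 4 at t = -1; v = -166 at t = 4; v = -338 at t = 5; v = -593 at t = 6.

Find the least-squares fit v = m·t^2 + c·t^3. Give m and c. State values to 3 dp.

Sums needed: Σt^2·t^2 = 2259, Σt^2·t^3 = 11681, Σt^3·t^3 = 67107.
Right-hand side: Σt^2·v = -31586, Σt^3·v = -183558.
So MᵀM·[m, c]ᵀ = Mᵀv: [[2259, 11681]; [11681, 67107]]·[m, c]ᵀ = [-31586, -183558]ᵀ.
Eliminating c: 67107·(row 1) − 11681·(row 2) gives 15148952·m = 67107·(-31586) − 11681·(-183558) = 24499296, so m = 3062412/1893619.
Then c = ((-183558) − 11681·(3062412/1893619))/67107 = -5712682/1893619.

m = 1.617, c = -3.017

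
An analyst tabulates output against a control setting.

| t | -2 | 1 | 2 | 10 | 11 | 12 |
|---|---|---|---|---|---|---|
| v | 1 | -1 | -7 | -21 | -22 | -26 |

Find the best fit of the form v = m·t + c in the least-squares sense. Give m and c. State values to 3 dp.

From the data, Σt·t = 374, Σt = 34, Σ1 = 6.
Right-hand side: Σt·v = -781, Σv = -76.
Normal equations: [[374, 34]; [34, 6]]·[m, c]ᵀ = [-781, -76]ᵀ.
Eliminating c: 6·(row 1) − 34·(row 2) gives 1088·m = 6·(-781) − 34·(-76) = -2102, so m = -1051/544.
Then c = ((-76) − 34·(-1051/544))/6 = -55/32.

m = -1.932, c = -1.719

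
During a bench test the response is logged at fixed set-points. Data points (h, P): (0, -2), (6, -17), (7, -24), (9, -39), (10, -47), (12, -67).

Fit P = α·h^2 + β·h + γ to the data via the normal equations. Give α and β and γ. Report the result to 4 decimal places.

Setting ∂/∂α … = 0 gives: 40994·α + 4016·β + 410·γ = -19295;  4016·α + 410·β + 44·γ = -1895;  410·α + 44·β + 6·γ = -196.
(Σh^2·h^2 = 40994, Σh^2·h = 4016, Σh^2 = 410, Σh·h = 410, Σh = 44, Σ1 = 6, Σh^2·P = -19295, Σh·P = -1895, ΣP = -196.)
Inverting the 3×3 Gram matrix, [α, β, γ]ᵀ = [-26737/57300, 2182/14325, -36259/19100]ᵀ.

α = -0.4666, β = 0.1523, γ = -1.8984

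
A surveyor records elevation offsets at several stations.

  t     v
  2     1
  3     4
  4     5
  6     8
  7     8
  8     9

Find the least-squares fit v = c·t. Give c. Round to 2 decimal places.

Entries of XᵀX: Σt·t = 178.
For Xᵀv: Σt·v = 210.
Hence c = 210 / 178 ≈ 1.17978.

c = 1.18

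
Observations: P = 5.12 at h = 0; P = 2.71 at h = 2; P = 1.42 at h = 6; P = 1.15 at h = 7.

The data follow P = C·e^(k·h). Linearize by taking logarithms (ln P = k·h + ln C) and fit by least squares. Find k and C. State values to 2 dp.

k = -0.20, C = 4.66

With ln Pᵢ as the transformed response and hᵢ as the regressor:
AᵀA = [[89.0000, 15.0000]; [15.0000, 4]], rhs = [5.0762, 3.1205]ᵀ  (here Σh = 15.0000, Σ(h)² = 89.0000, Σln P = 3.1205, Σh·ln P = 5.0762).
Δ = 89.0000·4 − (15.0000)² = 131.0000; k = (5.0762·4 − 15.0000·3.1205)/131.0000 = -0.20231, ln C = (89.0000·3.1205 − 15.0000·5.0762)/131.0000 = 1.53881, so C = exp(1.53881) = 4.65903.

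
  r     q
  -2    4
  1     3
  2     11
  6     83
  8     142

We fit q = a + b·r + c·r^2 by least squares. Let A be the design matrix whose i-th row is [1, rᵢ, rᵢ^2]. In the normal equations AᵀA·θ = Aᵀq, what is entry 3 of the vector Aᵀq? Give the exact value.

12139

Entry 3 ↔ basis r^2, so (Aᵀq)_{3} = Σᵢ (r^2)·qᵢ = (4)·(4) + (1)·(3) + (4)·(11) + (36)·(83) + (64)·(142) = 12139.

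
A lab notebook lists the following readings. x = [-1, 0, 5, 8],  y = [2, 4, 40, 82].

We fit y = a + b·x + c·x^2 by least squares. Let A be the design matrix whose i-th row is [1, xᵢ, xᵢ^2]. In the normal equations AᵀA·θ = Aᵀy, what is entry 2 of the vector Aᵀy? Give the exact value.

854

Entry 2 ↔ basis x, so (Aᵀy)_{2} = Σᵢ (x)·yᵢ = (-1)·(2) + (0)·(4) + (5)·(40) + (8)·(82) = 854.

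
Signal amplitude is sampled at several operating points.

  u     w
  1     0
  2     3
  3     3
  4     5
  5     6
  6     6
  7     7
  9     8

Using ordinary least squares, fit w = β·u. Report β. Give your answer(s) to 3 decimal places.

β = 1.005

AᵀA·[β]ᵀ = Aᵀw reads: 221·β = 222.
(Σu·u = 221, Σu·w = 222.)
β = 222/221 = 1.00452.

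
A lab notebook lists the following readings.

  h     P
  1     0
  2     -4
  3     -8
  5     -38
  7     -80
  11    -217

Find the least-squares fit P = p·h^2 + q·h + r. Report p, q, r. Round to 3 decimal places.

p = -2.082, q = 3.280, r = -1.151

Normal-equation sums: Σh^2·h^2 = 17765, Σh^2·h = 1835, Σh^2 = 209, Σh·h = 209, Σh = 29, Σ1 = 6.
For AᵀP: Σh^2·P = -31215, Σh·P = -3169, ΣP = -347.
Normal equations: [[17765, 1835, 209]; [1835, 209, 29]; [209, 29, 6]]·[p, q, r]ᵀ = [-31215, -3169, -347]ᵀ.
Row-reducing yields p = -9227/4431, q = 14534/4431, r = -1700/1477.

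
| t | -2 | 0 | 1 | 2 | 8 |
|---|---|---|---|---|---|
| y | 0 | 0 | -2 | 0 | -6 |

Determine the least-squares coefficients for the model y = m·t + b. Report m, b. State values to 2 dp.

m = -0.63, b = -0.47

Compute the Gram sums: Σt·t = 73, Σt = 9, Σ1 = 5.
Right-hand side: Σt·y = -50, Σy = -8.
AᵀA·[m, b]ᵀ = Aᵀy becomes [[73, 9]; [9, 5]]·[m, b]ᵀ = [-50, -8]ᵀ.
det = 73·5 − 9² = 284.
m = ((-50)·5 − 9·(-8))/284 = -89/142; b = (73·(-8) − 9·(-50))/284 = -67/142.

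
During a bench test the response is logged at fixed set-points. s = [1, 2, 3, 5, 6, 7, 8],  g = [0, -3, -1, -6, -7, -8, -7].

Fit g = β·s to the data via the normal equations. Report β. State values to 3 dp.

MᵀM·[β]ᵀ = Mᵀg reads: 188·β = -193.
(Σs·s = 188, Σs·g = -193.)
Hence β = -193 / 188 ≈ -1.0266.

β = -1.027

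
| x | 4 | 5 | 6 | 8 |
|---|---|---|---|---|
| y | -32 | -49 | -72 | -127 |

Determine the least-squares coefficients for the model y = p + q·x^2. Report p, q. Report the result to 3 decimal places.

p = -0.001, q = -1.986

Normal-equation sums: Σ1 = 4, Σx^2 = 141, Σx^2·x^2 = 6273.
For Mᵀy: Σy = -280, Σx^2·y = -12457.
MᵀM·[p, q]ᵀ = Mᵀy becomes [[4, 141]; [141, 6273]]·[p, q]ᵀ = [-280, -12457]ᵀ.
det = 4·6273 − 141² = 5211.
p = ((-280)·6273 − 141·(-12457))/5211 = -1/1737; q = (4·(-12457) − 141·(-280))/5211 = -10348/5211.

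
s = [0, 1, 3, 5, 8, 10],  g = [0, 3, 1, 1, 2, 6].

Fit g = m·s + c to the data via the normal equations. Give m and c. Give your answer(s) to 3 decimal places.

XᵀX·[m, c]ᵀ = Xᵀg reads: 199·m + 27·c = 87;  27·m + 6·c = 13.
(Σs·s = 199, Σs = 27, Σ1 = 6, Σs·g = 87, Σg = 13.)
det = 199·6 − 27² = 465.
m = (87·6 − 27·13)/465 = 57/155; c = (199·13 − 27·87)/465 = 238/465.

m = 0.368, c = 0.512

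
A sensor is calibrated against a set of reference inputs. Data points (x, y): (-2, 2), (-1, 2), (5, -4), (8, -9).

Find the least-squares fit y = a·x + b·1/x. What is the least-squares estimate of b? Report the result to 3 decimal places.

b = -0.665

Sums needed: Σx·x = 94, Σx·1/x = 4, Σ1/x·1/x = 2089/1600.
And Σx·y = -98, Σ1/x·y = -197/40.
AᵀA·[a, b]ᵀ = Aᵀy becomes [[94, 4]; [4, 2089/1600]]·[a, b]ᵀ = [-98, -197/40]ᵀ.
det = 94·(2089/1600) − 4² = 85383/800.
a = ((-98)·(2089/1600) − 4·(-197/40))/(85383/800) = -28867/28461; b = (94·(-197/40) − 4·(-98))/(85383/800) = -18920/28461.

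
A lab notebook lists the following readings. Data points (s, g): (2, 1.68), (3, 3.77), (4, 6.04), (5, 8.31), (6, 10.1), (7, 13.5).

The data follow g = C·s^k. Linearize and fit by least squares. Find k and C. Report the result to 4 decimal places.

k = 1.6210, C = 0.5923

Linearized form: ln g = k·ln s + ln C. From the 6 transformed points,
Σln s = 8.5252, Σ(ln s)² = 13.1965, Σln g = 10.6770, Σln s·ln g = 16.9267.
Normal system: [[13.1965, 8.5252]; [8.5252, 6]]·[k, ln C]ᵀ = [16.9267, 10.6770]ᵀ.
Solving (det = 6.5005): k = 1.62101, ln C = -0.52374, so C = exp(-0.52374) = 0.59230.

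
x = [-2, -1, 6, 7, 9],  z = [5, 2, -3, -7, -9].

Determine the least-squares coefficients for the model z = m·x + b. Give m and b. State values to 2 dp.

Forming MᵀM = [[171, 19]; [19, 5]] and Mᵀz = [-160, -12]ᵀ gives MᵀM·[m, b]ᵀ = Mᵀz.
Determinant 171·5 − 19² = 494.
m = ((-160)·5 − 19·(-12))/494 = -22/19; b = (171·(-12) − 19·(-160))/494 = 2.

m = -1.16, b = 2.00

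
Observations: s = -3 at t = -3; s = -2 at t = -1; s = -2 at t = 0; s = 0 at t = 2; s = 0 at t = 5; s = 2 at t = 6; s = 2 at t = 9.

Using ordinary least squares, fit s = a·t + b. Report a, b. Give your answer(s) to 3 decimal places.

a = 0.444, b = -1.570

Forming AᵀA = [[156, 18]; [18, 7]] and Aᵀs = [41, -3]ᵀ gives AᵀA·[a, b]ᵀ = Aᵀs.
Eliminating b: 7·(row 1) − 18·(row 2) gives 768·a = 7·41 − 18·(-3) = 341, so a = 341/768.
Then b = ((-3) − 18·(341/768))/7 = -201/128.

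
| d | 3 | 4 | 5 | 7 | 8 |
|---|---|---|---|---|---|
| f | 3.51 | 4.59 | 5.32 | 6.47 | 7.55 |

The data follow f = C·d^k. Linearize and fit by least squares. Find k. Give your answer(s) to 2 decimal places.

Taking logs, ln f = k·ln d + ln C, so regress ln f on ln d.
Σln d = 8.1197, Σ(ln d)² = 13.8297, Σln f = 8.3397, Σln d·ln f = 14.0192.
Equations: 13.8297·k + 8.1197·ln C = 14.0192;  8.1197·k + 5·ln C = 8.3397.
Slope k = (n·Σln d·ln f − Σln d·Σln f)/(n·Σ(ln d)² − (Σln d)²) = (5·14.0192 − 8.1197·8.3397)/3.2190 = 0.73937; ln C = (Σln f − k·Σln d)/n = 0.46725.

k = 0.74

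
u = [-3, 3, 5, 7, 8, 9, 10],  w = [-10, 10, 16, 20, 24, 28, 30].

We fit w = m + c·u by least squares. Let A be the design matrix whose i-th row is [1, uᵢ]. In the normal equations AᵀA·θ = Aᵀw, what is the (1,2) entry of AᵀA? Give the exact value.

Row 1 ↔ basis 1, column 2 ↔ basis u, so (AᵀA)_{1,2} = Σᵢ u = (1)·(-3) + (1)·(3) + (1)·(5) + (1)·(7) + (1)·(8) + (1)·(9) + (1)·(10) = 39.

39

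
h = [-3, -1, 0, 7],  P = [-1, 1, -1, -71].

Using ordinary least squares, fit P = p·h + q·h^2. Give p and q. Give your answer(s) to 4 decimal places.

The normal equations are: 59·p + 315·q = -495;  315·p + 2483·q = -3487.
Eliminating q: 2483·(row 1) − 315·(row 2) gives 47272·p = 2483·(-495) − 315·(-3487) = -130680, so p = -16335/5909.
Then q = ((-3487) − 315·(-16335/5909))/2483 = -6226/5909.

p = -2.7644, q = -1.0536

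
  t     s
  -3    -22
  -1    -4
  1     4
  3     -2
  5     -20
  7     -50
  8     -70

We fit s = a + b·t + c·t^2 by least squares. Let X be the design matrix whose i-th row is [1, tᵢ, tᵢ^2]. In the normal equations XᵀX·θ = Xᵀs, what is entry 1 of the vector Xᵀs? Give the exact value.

-164

Entry 1 ↔ basis 1, so (Xᵀs)_{1} = Σᵢ sᵢ = (1)·(-22) + (1)·(-4) + (1)·(4) + (1)·(-2) + (1)·(-20) + (1)·(-50) + (1)·(-70) = -164.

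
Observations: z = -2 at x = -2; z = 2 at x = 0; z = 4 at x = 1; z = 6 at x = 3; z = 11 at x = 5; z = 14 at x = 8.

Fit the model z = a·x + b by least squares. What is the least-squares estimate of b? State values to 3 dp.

From the data, Σx·x = 103, Σx = 15, Σ1 = 6.
And Σx·z = 193, Σz = 35.
AᵀA·[a, b]ᵀ = Aᵀz becomes [[103, 15]; [15, 6]]·[a, b]ᵀ = [193, 35]ᵀ.
Δ = 103·6 − 15² = 393.
a = (193·6 − 15·35)/393 = 211/131; b = (103·35 − 15·193)/393 = 710/393.

b = 1.807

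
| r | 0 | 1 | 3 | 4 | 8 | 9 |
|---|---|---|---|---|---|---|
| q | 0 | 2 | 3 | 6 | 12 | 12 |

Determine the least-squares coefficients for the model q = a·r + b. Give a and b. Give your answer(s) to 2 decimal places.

Forming AᵀA = [[171, 25]; [25, 6]] and Aᵀq = [239, 35]ᵀ gives AᵀA·[a, b]ᵀ = Aᵀq.
Δ = 171·6 − 25² = 401.
a = (239·6 − 25·35)/401 = 559/401; b = (171·35 − 25·239)/401 = 10/401.

a = 1.39, b = 0.02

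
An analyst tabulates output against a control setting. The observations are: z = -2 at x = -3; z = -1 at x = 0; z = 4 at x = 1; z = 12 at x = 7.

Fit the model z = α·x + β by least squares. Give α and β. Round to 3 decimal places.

α = 1.474, β = 1.408

With design matrix A, AᵀA = [[59, 5]; [5, 4]] and Aᵀz = [94, 13]ᵀ.
Δ = 59·4 − 5² = 211.
α = (94·4 − 5·13)/211 = 311/211; β = (59·13 − 5·94)/211 = 297/211.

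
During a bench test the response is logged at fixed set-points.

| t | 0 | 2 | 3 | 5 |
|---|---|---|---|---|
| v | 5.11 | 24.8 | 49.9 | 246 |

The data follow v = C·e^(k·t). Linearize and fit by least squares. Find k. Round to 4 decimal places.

k = 0.7719

Taking logs, ln v = k·t + ln C, so regress ln v on t.
Σt = 10.0000, Σ(t)² = 38.0000, Σln v = 14.2574, Σt·ln v = 45.6784.
Normal system: [[38.0000, 10.0000]; [10.0000, 4]]·[k, ln C]ᵀ = [45.6784, 14.2574]ᵀ.
Slope k = (n·Σt·ln v − Σt·Σln v)/(n·Σ(t)² − (Σt)²) = (4·45.6784 − 10.0000·14.2574)/52.0000 = 0.77192; ln C = (Σln v − k·Σt)/n = 1.63456.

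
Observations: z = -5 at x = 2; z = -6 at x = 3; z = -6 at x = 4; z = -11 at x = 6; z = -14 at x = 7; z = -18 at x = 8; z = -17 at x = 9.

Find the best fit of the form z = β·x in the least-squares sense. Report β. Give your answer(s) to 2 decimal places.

Sums needed: Σx·x = 259.
And Σx·z = -513.
So AᵀA·[β]ᵀ = Aᵀz: [[259]]·[β]ᵀ = [-513]ᵀ.
β = (-513)/259 = -1.98069.

β = -1.98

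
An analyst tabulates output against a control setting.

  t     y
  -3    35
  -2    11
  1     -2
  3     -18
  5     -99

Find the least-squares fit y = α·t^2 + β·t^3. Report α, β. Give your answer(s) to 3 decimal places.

α = 0.925, β = -0.977

Normal-equation sums: Σt^2·t^2 = 804, Σt^2·t^3 = 3094, Σt^3·t^3 = 17148.
And Σt^2·y = -2280, Σt^3·y = -13896.
XᵀX·[α, β]ᵀ = Xᵀy becomes [[804, 3094]; [3094, 17148]]·[α, β]ᵀ = [-2280, -13896]ᵀ.
Eliminating β: 17148·(row 1) − 3094·(row 2) gives 4214156·α = 17148·(-2280) − 3094·(-13896) = 3896784, so α = 974196/1053539.
Then β = ((-13896) − 3094·(974196/1053539))/17148 = -1029516/1053539.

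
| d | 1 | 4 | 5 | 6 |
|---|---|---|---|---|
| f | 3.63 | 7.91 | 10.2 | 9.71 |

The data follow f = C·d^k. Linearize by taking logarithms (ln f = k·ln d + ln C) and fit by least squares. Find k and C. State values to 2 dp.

k = 0.58, C = 3.64

Let Y = ln f. Fitting Y = k·ln d + ln C by least squares:
Σln d = 4.7875, Σ(ln d)² = 7.7225, Σln f = 7.9529, Σln d·ln f = 10.6777.
Equations: 7.7225·k + 4.7875·ln C = 10.6777;  4.7875·k + 4·ln C = 7.9529.
Δ = 7.7225·4 − (4.7875)² = 7.9699; k = (10.6777·4 − 4.7875·7.9529)/7.9699 = 0.58174, ln C = (7.7225·7.9529 − 4.7875·10.6777)/7.9699 = 1.29196, so C = exp(1.29196) = 3.63991.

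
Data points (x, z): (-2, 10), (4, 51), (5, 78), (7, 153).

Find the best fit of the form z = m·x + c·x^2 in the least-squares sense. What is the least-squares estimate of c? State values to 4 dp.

With design matrix A, AᵀA = [[94, 524]; [524, 3298]] and Aᵀz = [1645, 10303]ᵀ.
Δ = 94·3298 − 524² = 35436.
m = (1645·3298 − 524·10303)/35436 = 13219/17718; c = (94·10303 − 524·1645)/35436 = 53251/17718.

c = 3.0055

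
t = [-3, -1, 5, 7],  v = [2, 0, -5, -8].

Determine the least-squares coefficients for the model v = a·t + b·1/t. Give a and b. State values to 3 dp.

a = -1.100, b = 1.359

From the data, Σt·t = 84, Σt·1/t = 4, Σ1/t·1/t = 12916/11025.
Right-hand side: Σt·v = -87, Σ1/t·v = -59/21.
So XᵀX·[a, b]ᵀ = Xᵀv: [[84, 4]; [4, 12916/11025]]·[a, b]ᵀ = [-87, -59/21]ᵀ.
Determinant 84·(12916/11025) − 4² = 43264/525.
a = ((-87)·(12916/11025) − 4·(-59/21))/(43264/525) = -20829/18928; b = (84·(-59/21) − 4·(-87))/(43264/525) = 3675/2704.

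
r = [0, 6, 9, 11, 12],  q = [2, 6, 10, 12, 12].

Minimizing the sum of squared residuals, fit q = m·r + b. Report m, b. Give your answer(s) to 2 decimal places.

With design matrix X, XᵀX = [[382, 38]; [38, 5]] and Xᵀq = [402, 42]ᵀ.
Determinant 382·5 − 38² = 466.
m = (402·5 − 38·42)/466 = 207/233; b = (382·42 − 38·402)/466 = 384/233.

m = 0.89, b = 1.65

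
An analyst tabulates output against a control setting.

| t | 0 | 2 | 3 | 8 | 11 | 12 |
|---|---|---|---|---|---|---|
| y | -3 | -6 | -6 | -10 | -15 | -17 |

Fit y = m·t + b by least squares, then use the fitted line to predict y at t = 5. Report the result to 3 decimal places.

ŷ = -8.413

Setting ∂/∂m … = 0 gives: 342·m + 36·b = -479;  36·m + 6·b = -57.
(Σt·t = 342, Σt = 36, Σ1 = 6, Σt·y = -479, Σy = -57.)
det = 342·6 − 36² = 756.
m = ((-479)·6 − 36·(-57))/756 = -137/126; b = (342·(-57) − 36·(-479))/756 = -125/42.
At t = 5: ŷ = (-137/126)·(5) + (-125/42)·(1) = -530/63.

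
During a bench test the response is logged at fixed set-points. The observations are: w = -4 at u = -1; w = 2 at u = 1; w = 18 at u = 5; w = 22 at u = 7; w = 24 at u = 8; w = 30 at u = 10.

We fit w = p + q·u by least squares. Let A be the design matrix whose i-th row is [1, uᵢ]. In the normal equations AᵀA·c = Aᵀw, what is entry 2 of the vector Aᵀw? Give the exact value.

742

Entry 2 ↔ basis u, so (Aᵀw)_{2} = Σᵢ (u)·wᵢ = (-1)·(-4) + (1)·(2) + (5)·(18) + (7)·(22) + (8)·(24) + (10)·(30) = 742.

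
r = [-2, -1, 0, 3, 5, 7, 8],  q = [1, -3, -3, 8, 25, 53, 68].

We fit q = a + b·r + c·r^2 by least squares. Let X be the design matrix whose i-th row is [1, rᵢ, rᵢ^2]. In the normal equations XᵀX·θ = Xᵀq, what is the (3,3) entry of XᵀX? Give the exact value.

Row 3 ↔ basis r^2, column 3 ↔ basis r^2, so (XᵀX)_{3,3} = Σᵢ (r^2)·(r^2) = (4)·(4) + (1)·(1) + (0)·(0) + (9)·(9) + (25)·(25) + (49)·(49) + (64)·(64) = 7220.

7220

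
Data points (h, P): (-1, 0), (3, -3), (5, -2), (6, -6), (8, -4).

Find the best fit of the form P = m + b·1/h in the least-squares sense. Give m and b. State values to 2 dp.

m = -3.10, b = -2.88

From the data, Σ1 = 5, Σ1/h = -7/40, Σ1/h·1/h = 17201/14400.
Right-hand side: ΣP = -15, Σ1/h·P = -29/10.
So AᵀA·[m, b]ᵀ = AᵀP: [[5, -7/40]; [-7/40, 17201/14400]]·[m, b]ᵀ = [-15, -29/10]ᵀ.
det = 5·(17201/14400) − (-7/40)² = 21391/3600.
m = ((-15)·(17201/14400) − (-7/40)·(-29/10))/(21391/3600) = -265323/85564; b = (5·(-29/10) − (-7/40)·(-15))/(21391/3600) = -61650/21391.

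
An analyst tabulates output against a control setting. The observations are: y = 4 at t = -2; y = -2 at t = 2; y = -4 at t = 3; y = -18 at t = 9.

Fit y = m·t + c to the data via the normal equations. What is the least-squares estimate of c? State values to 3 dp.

Entries of AᵀA: Σt·t = 98, Σt = 12, Σ1 = 4.
For Aᵀy: Σt·y = -186, Σy = -20.
So AᵀA·[m, c]ᵀ = Aᵀy: [[98, 12]; [12, 4]]·[m, c]ᵀ = [-186, -20]ᵀ.
Determinant 98·4 − 12² = 248.
m = ((-186)·4 − 12·(-20))/248 = -63/31; c = (98·(-20) − 12·(-186))/248 = 34/31.

c = 1.097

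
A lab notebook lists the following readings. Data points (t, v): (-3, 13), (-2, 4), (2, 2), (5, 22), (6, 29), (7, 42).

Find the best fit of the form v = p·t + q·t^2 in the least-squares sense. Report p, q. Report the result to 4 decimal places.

p = -0.9064, q = 0.9895

Normal-equation sums: Σt·t = 127, Σt·t^2 = 657, Σt^2·t^2 = 4435.
Right-hand side: Σt·v = 535, Σt^2·v = 3793.
Normal equations: [[127, 657]; [657, 4435]]·[p, q]ᵀ = [535, 3793]ᵀ.
Eliminating q: 4435·(row 1) − 657·(row 2) gives 131596·p = 4435·535 − 657·3793 = -119276, so p = -29819/32899.
Then q = (3793 − 657·(-29819/32899))/4435 = 32554/32899.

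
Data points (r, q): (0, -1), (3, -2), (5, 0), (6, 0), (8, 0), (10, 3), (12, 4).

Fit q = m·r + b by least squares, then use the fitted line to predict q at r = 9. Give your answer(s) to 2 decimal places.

q̂ = 1.83

Forming XᵀX = [[378, 44]; [44, 7]] and Xᵀq = [72, 4]ᵀ gives XᵀX·[m, b]ᵀ = Xᵀq.
Determinant 378·7 − 44² = 710.
m = (72·7 − 44·4)/710 = 164/355; b = (378·4 − 44·72)/710 = -828/355.
At r = 9: q̂ = (164/355)·(9) + (-828/355)·(1) = 648/355.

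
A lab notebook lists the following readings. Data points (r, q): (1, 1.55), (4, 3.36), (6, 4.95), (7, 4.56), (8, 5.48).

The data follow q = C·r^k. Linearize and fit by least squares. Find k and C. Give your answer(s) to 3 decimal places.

k = 0.599, C = 1.537

Linearized form: ln q = k·ln r + ln C. From the 5 transformed points,
Σln r = 7.2034, Σ(ln r)² = 13.2429, Σln q = 6.4680, Σln r·ln q = 11.0357.
Equations: 13.2429·k + 7.2034·ln C = 11.0357;  7.2034·k + 5·ln C = 6.4680.
Δ = 13.2429·5 − (7.2034)² = 14.3252; k = (11.0357·5 − 7.2034·6.4680)/14.3252 = 0.59943, ln C = (13.2429·6.4680 − 7.2034·11.0357)/14.3252 = 0.43001, so C = exp(0.43001) = 1.53727.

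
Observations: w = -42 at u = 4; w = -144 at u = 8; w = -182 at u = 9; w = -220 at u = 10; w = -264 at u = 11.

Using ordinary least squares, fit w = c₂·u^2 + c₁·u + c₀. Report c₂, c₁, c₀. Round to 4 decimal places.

c₂ = -1.9966, c₁ = -1.7902, c₀ = -2.8260

The normal equations are: 35554·c₂ + 3636·c₁ + 382·c₀ = -78574;  3636·c₂ + 382·c₁ + 42·c₀ = -8062;  382·c₂ + 42·c₁ + 5·c₀ = -852.
Row-reducing yields c₂ = -8687/4351, c₁ = -7789/4351, c₀ = -12296/4351.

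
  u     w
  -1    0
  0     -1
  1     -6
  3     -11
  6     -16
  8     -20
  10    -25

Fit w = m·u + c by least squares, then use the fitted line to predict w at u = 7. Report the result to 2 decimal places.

ŵ = -18.35

The normal equations are: 211·m + 27·c = -545;  27·m + 7·c = -79.
det = 211·7 − 27² = 748.
m = ((-545)·7 − 27·(-79))/748 = -841/374; c = (211·(-79) − 27·(-545))/748 = -977/374.
At u = 7: ŵ = (-841/374)·(7) + (-977/374)·(1) = -312/17.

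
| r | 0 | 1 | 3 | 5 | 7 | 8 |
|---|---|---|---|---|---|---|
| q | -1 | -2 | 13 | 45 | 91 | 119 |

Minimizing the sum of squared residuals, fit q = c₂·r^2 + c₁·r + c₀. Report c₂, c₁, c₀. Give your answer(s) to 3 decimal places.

c₂ = 1.999, c₁ = -0.777, c₀ = -2.024

With design matrix M, MᵀM = [[7204, 1008, 148]; [1008, 148, 24]; [148, 24, 6]] and Mᵀq = [13315, 1851, 265]ᵀ.
Inverting the 3×3 Gram matrix, [c₂, c₁, c₀]ᵀ = [1351/676, -525/676, -342/169]ᵀ.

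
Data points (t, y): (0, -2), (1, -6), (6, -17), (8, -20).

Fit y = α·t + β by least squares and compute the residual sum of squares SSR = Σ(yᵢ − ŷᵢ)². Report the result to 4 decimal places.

SSR = 2.6257

Forming MᵀM = [[101, 15]; [15, 4]] and Mᵀy = [-268, -45]ᵀ gives MᵀM·[α, β]ᵀ = Mᵀy.
Determinant 101·4 − 15² = 179.
α = ((-268)·4 − 15·(-45))/179 = -397/179; β = (101·(-45) − 15·(-268))/179 = -525/179.
Residuals: 167/179, -152/179, -136/179, 121/179; SSR = 470/179.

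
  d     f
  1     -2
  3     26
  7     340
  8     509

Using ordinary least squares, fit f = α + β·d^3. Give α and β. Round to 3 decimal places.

α = -2.039, β = 0.998

From the data, Σ1 = 4, Σd^3 = 883, Σd^3·d^3 = 380523.
Moment sums: Σf = 873, Σd^3·f = 377928.
XᵀX·[α, β]ᵀ = Xᵀf becomes [[4, 883]; [883, 380523]]·[α, β]ᵀ = [873, 377928]ᵀ.
det = 4·380523 − 883² = 742403.
α = (873·380523 − 883·377928)/742403 = -1513845/742403; β = (4·377928 − 883·873)/742403 = 740853/742403.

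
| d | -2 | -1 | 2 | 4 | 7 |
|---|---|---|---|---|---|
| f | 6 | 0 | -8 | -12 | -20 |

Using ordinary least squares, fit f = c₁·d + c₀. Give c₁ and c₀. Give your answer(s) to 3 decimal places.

c₁ = -2.741, c₀ = -1.319

Normal-equation sums: Σd·d = 74, Σd = 10, Σ1 = 5.
Right-hand side: Σd·f = -216, Σf = -34.
Determinant 74·5 − 10² = 270.
c₁ = ((-216)·5 − 10·(-34))/270 = -74/27; c₀ = (74·(-34) − 10·(-216))/270 = -178/135.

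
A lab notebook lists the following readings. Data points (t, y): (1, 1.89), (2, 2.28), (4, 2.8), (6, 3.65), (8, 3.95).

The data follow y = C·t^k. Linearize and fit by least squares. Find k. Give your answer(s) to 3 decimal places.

With ln yᵢ as the transformed response and ln tᵢ as the regressor:
AᵀA = [[9.9367, 5.9506]; [5.9506, 5]], rhs = [7.1750, 5.1588]ᵀ  (here Σln t = 5.9506, Σ(ln t)² = 9.9367, Σln y = 5.1588, Σln t·ln y = 7.1750).
Slope k = (n·Σln t·ln y − Σln t·Σln y)/(n·Σ(ln t)² − (Σln t)²) = (5·7.1750 − 5.9506·5.1588)/14.2736 = 0.36269; ln C = (Σln y − k·Σln t)/n = 0.60011.

k = 0.363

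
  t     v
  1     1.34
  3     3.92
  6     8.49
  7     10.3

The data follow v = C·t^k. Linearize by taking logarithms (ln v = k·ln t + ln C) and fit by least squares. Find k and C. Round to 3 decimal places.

With ln vᵢ as the transformed response and ln tᵢ as the regressor:
Sums: Σln t = 4.8363, Σ(ln t)² = 8.2039, Σln v = 6.1298, Σln t·ln v = 9.8713.
Normal system: [[8.2039, 4.8363]; [4.8363, 4]]·[k, ln C]ᵀ = [9.8713, 6.1298]ᵀ.
Slope k = (n·Σln t·ln v − Σln t·Σln v)/(n·Σ(ln t)² − (Σln t)²) = (4·9.8713 − 4.8363·6.1298)/9.4260 = 1.04390; ln C = (Σln v − k·Σln t)/n = 0.27030, so C = exp(0.27030) = 1.31035.

k = 1.044, C = 1.310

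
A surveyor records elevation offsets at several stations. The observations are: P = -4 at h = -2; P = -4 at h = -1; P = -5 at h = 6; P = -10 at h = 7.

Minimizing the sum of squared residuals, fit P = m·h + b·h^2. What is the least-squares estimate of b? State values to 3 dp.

With design matrix X, XᵀX = [[90, 550]; [550, 3714]] and XᵀP = [-88, -690]ᵀ.
Δ = 90·3714 − 550² = 31760.
m = ((-88)·3714 − 550·(-690))/31760 = 13167/7940; b = (90·(-690) − 550·(-88))/31760 = -685/1588.

b = -0.431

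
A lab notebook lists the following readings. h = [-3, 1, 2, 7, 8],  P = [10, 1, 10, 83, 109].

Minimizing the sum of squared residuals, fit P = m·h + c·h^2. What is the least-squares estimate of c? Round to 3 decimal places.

c = 1.536

The normal equations are: 127·m + 837·c = 1444;  837·m + 6595·c = 11174.
Eliminating c: 6595·(row 1) − 837·(row 2) gives 136996·m = 6595·1444 − 837·11174 = 170542, so m = 85271/68498.
Then c = (11174 − 837·(85271/68498))/6595 = 105235/68498.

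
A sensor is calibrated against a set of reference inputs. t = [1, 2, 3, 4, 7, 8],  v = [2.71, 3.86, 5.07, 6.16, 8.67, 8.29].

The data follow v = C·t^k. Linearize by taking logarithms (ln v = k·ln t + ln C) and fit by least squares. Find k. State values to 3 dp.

Taking logs, ln v = k·ln t + ln C, so regress ln v on ln t.
AᵀA = [[11.7199, 7.2034]; [7.2034, 6]], rhs = [13.8411, 10.0640]ᵀ  (here Σln t = 7.2034, Σ(ln t)² = 11.7199, Σln v = 10.0640, Σln t·ln v = 13.8411).
Δ = 11.7199·6 − (7.2034)² = 18.4301; k = (13.8411·6 − 7.2034·10.0640)/18.4301 = 0.57252, ln C = (11.7199·10.0640 − 7.2034·13.8411)/18.4301 = 0.98998.

k = 0.573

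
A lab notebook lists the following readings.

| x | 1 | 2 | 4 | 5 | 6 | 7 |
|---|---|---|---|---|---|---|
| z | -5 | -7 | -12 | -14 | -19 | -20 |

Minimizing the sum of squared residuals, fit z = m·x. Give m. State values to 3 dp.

m = -2.985

Entries of MᵀM: Σx·x = 131.
Right-hand side: Σx·z = -391.
So MᵀM·[m]ᵀ = Mᵀz: [[131]]·[m]ᵀ = [-391]ᵀ.
m = (-391)/131 = -2.98473.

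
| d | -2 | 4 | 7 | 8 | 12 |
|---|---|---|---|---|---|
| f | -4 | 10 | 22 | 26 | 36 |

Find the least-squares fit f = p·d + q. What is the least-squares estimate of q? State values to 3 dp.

q = 0.941

From the data, Σd·d = 277, Σd = 29, Σ1 = 5.
Right-hand side: Σd·f = 842, Σf = 90.
AᵀA·[p, q]ᵀ = Aᵀf becomes [[277, 29]; [29, 5]]·[p, q]ᵀ = [842, 90]ᵀ.
Eliminating q: 5·(row 1) − 29·(row 2) gives 544·p = 5·842 − 29·90 = 1600, so p = 50/17.
Then q = (90 − 29·(50/17))/5 = 16/17.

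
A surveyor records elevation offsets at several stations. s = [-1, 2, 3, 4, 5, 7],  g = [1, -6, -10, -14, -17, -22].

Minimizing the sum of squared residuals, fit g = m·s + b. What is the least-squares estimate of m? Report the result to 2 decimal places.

Entries of AᵀA: Σs·s = 104, Σs = 20, Σ1 = 6.
For Aᵀg: Σs·g = -338, Σg = -68.
So AᵀA·[m, b]ᵀ = Aᵀg: [[104, 20]; [20, 6]]·[m, b]ᵀ = [-338, -68]ᵀ.
det = 104·6 − 20² = 224.
m = ((-338)·6 − 20·(-68))/224 = -167/56; b = (104·(-68) − 20·(-338))/224 = -39/28.

m = -2.98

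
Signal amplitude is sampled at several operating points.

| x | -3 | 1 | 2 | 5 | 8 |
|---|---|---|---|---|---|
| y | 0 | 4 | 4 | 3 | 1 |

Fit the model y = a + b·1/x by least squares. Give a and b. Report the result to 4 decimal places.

a = 1.4344, b = 3.2365

With design matrix A, AᵀA = [[5, 179/120]; [179/120, 20401/14400]] and Aᵀy = [12, 269/40]ᵀ.
Eliminating b: (20401/14400)·(row 1) − (179/120)·(row 2) gives (17491/3600)·a = (20401/14400)·12 − (179/120)·(269/40) = 11151/1600, so a = 100359/69964.
Then b = ((269/40) − (179/120)·(100359/69964))/(20401/14400) = 56610/17491.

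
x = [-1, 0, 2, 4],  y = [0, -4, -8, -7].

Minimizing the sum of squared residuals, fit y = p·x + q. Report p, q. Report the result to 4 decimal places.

The normal system MᵀM·[p, q]ᵀ = Mᵀy is [[21, 5]; [5, 4]]·[p, q]ᵀ = [-44, -19]ᵀ.
Determinant 21·4 − 5² = 59.
p = ((-44)·4 − 5·(-19))/59 = -81/59; q = (21·(-19) − 5·(-44))/59 = -179/59.

p = -1.3729, q = -3.0339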